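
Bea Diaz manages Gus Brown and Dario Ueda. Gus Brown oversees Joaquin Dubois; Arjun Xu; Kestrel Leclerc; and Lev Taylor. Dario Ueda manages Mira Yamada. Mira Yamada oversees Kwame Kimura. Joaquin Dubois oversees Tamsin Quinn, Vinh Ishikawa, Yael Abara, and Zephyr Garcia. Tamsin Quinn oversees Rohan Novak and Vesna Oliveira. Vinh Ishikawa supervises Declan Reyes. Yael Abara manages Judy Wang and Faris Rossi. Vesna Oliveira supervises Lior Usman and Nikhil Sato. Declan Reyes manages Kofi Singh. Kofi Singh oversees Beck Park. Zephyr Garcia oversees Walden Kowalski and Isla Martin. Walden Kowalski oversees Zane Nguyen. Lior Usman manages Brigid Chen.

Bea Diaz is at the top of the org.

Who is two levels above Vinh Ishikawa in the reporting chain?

Gus Brown

Vinh Ishikawa reports to Joaquin Dubois, and Joaquin Dubois reports to Gus Brown. So Vinh Ishikawa's skip-level manager is Gus Brown.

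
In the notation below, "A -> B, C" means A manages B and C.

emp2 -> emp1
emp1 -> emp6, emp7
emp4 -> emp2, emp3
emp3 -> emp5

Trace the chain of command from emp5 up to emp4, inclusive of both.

emp5 -> emp3 -> emp4

emp5 reports to emp3. emp3 reports to emp4. emp4 is at the top.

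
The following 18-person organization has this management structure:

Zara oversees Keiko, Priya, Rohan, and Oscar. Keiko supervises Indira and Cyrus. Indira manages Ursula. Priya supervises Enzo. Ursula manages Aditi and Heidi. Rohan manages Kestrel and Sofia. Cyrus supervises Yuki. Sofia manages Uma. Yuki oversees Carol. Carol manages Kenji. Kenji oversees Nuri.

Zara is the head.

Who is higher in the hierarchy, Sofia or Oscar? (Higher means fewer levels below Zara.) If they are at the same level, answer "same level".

Oscar

Sofia is 2 levels below Zara; Oscar is 1. Oscar is higher.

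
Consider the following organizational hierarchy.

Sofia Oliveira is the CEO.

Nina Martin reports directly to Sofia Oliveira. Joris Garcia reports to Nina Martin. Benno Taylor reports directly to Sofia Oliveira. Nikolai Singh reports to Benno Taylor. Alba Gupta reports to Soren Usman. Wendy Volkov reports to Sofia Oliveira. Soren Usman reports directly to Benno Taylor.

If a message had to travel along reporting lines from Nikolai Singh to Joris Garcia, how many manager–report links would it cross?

4

Nikolai Singh is 2 levels below Sofia Oliveira, and Joris Garcia is 2 levels below Sofia Oliveira (their lowest common manager). The shortest path runs up from Nikolai Singh to Sofia Oliveira and back down to Joris Garcia: 2 + 2 = 4 links.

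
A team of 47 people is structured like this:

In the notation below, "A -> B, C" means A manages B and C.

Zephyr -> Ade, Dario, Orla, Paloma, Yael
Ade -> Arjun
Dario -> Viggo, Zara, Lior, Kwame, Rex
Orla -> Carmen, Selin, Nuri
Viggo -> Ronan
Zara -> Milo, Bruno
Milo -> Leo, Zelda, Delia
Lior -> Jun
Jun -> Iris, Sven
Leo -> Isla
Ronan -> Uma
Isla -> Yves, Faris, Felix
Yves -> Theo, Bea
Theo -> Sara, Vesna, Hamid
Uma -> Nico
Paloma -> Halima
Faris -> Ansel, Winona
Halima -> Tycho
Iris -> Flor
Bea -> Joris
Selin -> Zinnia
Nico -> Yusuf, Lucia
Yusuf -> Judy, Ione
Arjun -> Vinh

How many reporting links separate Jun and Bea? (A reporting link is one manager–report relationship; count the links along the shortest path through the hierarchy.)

8

Jun is 2 levels below Dario, and Bea is 6 levels below Dario (their lowest common manager). The shortest path runs up from Jun to Dario and back down to Bea: 2 + 6 = 8 links.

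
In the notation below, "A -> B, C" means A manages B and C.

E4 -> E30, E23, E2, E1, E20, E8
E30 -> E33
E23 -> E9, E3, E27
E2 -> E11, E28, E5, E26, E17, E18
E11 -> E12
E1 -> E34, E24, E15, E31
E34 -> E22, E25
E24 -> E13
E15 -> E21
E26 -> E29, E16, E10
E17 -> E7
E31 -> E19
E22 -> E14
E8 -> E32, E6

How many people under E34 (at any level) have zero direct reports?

2

The people in E34's organization with no one reporting to them are E25, E14. That is 2.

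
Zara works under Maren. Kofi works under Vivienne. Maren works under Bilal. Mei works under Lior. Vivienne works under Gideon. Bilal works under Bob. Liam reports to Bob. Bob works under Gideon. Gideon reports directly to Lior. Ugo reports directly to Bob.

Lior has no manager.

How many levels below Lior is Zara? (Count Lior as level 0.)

5

Chain from Zara up to Lior: Zara → Maren → Bilal → Bob → Gideon → Lior. That is 5 steps up, so Zara is 5 levels below Lior.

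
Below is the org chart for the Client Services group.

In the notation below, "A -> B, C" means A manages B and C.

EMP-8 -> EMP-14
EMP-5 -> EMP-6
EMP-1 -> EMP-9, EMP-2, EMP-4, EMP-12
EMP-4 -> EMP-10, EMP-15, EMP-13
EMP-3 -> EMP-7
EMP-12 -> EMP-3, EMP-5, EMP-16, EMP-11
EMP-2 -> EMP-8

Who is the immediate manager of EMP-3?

EMP-12

EMP-3 reports directly to EMP-12.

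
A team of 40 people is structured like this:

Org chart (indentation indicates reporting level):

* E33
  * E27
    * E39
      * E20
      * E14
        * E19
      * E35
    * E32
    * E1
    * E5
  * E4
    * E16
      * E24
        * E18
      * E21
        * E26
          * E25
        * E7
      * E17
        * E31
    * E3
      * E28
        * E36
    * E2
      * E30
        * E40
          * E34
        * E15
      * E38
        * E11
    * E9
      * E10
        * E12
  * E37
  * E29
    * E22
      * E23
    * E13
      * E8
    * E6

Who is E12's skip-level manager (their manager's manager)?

E12 reports to E10, and E10 reports to E9. So E12's skip-level manager is E9.

E9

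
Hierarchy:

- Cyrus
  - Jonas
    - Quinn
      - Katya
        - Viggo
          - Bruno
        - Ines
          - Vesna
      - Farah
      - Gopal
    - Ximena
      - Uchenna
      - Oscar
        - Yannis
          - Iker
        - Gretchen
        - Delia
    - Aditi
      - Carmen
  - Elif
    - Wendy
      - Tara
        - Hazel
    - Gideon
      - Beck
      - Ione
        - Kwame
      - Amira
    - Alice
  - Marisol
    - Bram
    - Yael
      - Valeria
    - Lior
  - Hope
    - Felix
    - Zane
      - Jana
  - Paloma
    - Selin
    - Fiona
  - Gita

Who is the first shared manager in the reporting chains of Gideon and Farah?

Gideon's chain of managers is Elif, Cyrus. Farah's chain of managers is Quinn, Jonas, Cyrus. The first manager that appears in both chains is Cyrus.

Cyrus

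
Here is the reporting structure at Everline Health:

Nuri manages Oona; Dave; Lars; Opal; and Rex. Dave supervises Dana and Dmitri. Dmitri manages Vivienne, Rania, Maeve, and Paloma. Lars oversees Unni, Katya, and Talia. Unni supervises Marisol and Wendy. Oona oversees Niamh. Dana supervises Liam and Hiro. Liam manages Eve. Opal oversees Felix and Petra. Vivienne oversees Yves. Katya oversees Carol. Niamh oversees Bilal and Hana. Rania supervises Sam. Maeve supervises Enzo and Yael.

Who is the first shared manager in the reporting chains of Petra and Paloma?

Nuri

Petra's chain of managers is Opal, Nuri. Paloma's chain of managers is Dmitri, Dave, Nuri. The first manager that appears in both chains is Nuri.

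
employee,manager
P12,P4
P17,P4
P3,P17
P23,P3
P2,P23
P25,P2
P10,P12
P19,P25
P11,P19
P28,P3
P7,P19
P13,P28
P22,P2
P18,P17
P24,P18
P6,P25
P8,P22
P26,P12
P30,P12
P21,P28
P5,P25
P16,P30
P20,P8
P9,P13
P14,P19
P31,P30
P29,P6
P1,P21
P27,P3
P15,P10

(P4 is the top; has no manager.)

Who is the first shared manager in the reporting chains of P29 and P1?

P29's chain of managers is P6, P25, P2, P23, P3, P17, P4. P1's chain of managers is P21, P28, P3, P17, P4. The first manager that appears in both chains is P3.

P3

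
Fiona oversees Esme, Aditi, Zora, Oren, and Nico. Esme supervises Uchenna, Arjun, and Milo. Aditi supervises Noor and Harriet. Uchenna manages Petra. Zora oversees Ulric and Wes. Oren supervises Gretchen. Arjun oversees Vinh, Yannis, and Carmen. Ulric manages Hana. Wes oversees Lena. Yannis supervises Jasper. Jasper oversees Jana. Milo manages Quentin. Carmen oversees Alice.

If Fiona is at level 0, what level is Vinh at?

Chain from Vinh up to Fiona: Vinh → Arjun → Esme → Fiona. That is 3 steps up, so Vinh is 3 levels below Fiona.

3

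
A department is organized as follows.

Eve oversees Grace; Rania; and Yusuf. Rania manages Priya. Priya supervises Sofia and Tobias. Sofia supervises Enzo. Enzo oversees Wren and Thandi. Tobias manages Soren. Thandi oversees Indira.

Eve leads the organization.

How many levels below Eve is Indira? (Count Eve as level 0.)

Chain from Indira up to Eve: Indira → Thandi → Enzo → Sofia → Priya → Rania → Eve. That is 6 steps up, so Indira is 6 levels below Eve.

6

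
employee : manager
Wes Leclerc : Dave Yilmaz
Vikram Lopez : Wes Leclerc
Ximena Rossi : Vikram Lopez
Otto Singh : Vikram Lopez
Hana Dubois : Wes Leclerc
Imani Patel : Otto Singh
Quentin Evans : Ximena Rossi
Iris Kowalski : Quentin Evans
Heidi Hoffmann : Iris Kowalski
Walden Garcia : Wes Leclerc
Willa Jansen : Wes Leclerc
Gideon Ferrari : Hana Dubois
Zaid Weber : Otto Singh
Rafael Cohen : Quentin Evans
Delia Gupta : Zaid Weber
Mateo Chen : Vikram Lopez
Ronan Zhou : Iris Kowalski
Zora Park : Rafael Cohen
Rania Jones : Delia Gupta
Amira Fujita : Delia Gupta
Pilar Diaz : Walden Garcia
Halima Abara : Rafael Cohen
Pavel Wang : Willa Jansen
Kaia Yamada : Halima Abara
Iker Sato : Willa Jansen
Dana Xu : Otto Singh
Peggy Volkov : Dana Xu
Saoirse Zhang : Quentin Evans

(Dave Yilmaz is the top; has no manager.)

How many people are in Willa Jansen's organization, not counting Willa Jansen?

Willa Jansen directly manages Pavel Wang, Iker Sato. Pavel Wang has no reports. Iker Sato has no reports. So Willa Jansen's organization is 2 direct reports plus everyone under them: 1 + 1 = 2.

2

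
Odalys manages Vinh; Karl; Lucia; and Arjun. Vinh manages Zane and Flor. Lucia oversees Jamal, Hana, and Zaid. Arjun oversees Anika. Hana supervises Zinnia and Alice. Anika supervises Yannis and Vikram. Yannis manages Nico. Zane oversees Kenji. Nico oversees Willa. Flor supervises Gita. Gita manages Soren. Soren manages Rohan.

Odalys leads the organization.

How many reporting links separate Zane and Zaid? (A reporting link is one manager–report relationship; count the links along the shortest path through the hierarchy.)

Zane is 2 levels below Odalys, and Zaid is 2 levels below Odalys (their lowest common manager). The shortest path runs up from Zane to Odalys and back down to Zaid: 2 + 2 = 4 links.

4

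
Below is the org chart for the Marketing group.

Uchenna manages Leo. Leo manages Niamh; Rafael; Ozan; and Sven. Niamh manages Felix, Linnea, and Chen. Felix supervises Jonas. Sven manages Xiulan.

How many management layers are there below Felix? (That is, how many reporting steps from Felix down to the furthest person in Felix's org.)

1

The longest chain under Felix runs Felix → Jonas, which is 1 level below Felix.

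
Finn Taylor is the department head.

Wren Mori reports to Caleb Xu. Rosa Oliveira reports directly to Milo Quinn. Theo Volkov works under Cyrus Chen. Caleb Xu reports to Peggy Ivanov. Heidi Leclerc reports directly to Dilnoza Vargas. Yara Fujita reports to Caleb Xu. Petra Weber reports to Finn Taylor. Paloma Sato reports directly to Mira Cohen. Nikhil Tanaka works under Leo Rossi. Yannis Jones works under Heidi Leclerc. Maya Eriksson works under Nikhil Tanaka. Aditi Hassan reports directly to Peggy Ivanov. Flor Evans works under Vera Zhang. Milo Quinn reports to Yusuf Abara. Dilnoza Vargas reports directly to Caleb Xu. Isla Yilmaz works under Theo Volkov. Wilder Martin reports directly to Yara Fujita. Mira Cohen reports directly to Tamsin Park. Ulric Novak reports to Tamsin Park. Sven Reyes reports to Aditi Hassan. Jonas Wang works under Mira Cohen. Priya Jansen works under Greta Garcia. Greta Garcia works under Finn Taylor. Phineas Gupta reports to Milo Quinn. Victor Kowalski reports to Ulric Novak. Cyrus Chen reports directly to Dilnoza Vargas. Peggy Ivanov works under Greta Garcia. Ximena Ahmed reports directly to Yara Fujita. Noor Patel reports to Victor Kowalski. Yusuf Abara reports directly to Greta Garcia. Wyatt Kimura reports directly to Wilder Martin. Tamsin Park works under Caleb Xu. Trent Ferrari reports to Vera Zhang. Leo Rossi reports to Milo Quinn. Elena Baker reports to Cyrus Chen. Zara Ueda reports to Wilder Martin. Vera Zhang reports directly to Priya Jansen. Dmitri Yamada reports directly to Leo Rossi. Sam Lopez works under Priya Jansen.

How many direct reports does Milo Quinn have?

3

Milo Quinn directly manages Leo Rossi, Rosa Oliveira, Phineas Gupta. That is 3 direct reports.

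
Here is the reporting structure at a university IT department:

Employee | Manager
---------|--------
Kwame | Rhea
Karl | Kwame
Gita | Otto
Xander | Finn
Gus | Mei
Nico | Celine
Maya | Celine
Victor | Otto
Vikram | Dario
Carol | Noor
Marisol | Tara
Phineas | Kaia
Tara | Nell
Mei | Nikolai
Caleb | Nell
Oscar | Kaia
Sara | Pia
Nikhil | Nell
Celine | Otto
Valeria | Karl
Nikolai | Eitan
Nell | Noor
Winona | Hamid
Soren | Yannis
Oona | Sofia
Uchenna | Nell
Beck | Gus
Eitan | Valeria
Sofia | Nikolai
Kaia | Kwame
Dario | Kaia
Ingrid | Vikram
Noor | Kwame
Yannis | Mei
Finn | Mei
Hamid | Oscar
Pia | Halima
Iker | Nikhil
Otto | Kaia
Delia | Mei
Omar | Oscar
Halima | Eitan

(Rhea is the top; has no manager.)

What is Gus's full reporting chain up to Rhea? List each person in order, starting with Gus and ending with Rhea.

Gus reports to Mei. Mei reports to Nikolai. Nikolai reports to Eitan. Eitan reports to Valeria. Valeria reports to Karl. Karl reports to Kwame. Kwame reports to Rhea. Rhea is at the top.

Gus -> Mei -> Nikolai -> Eitan -> Valeria -> Karl -> Kwame -> Rhea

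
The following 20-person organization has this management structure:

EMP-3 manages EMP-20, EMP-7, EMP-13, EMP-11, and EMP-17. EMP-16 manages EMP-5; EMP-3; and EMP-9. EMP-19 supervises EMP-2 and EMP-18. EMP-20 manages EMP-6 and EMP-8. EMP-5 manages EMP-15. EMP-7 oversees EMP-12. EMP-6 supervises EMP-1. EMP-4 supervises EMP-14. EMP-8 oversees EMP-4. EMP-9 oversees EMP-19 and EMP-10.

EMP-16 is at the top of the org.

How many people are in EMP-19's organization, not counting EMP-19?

2

EMP-19 directly manages EMP-2, EMP-18. EMP-2 has no reports. EMP-18 has no reports. So EMP-19's organization is 2 direct reports plus everyone under them: 1 + 1 = 2.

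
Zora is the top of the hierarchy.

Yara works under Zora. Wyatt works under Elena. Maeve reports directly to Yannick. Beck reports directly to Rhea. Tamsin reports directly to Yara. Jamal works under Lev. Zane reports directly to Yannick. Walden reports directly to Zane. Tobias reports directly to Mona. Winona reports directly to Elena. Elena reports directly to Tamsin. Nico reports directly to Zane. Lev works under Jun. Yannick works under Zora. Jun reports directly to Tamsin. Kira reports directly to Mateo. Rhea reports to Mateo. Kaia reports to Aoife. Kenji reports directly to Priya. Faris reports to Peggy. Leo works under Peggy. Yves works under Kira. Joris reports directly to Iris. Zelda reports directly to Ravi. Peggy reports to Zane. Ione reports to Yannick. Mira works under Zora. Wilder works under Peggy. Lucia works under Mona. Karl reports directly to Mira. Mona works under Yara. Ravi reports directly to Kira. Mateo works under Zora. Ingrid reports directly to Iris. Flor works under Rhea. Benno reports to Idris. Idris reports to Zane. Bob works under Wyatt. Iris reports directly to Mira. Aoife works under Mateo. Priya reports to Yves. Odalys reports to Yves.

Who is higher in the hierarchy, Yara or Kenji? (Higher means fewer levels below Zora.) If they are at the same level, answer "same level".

Yara

Yara is 1 level below Zora; Kenji is 5. Yara is higher.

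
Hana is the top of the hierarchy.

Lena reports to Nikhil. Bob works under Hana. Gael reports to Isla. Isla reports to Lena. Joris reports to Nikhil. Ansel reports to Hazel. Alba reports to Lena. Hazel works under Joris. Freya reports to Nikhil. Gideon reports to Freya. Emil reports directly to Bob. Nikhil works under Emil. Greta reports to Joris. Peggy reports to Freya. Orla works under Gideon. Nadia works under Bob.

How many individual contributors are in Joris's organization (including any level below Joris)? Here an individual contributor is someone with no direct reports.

The people in Joris's organization with no one reporting to them are Ansel, Greta. That is 2.

2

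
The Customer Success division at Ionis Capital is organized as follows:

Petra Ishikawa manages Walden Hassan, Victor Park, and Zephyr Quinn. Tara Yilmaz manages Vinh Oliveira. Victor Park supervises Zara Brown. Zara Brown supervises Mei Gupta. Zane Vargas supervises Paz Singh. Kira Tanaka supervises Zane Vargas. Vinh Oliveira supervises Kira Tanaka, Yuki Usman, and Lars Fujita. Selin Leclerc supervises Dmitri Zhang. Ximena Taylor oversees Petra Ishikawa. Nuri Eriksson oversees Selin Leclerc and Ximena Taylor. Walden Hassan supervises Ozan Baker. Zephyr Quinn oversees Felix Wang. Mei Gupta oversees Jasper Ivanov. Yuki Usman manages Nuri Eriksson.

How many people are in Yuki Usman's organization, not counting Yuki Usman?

Yuki Usman directly manages Nuri Eriksson. Under Nuri Eriksson: Ximena Taylor, Petra Ishikawa, Zephyr Quinn, Felix Wang, Victor Park, Zara Brown, Mei Gupta, Jasper Ivanov, Walden Hassan, Ozan Baker, Selin Leclerc, Dmitri Zhang (12). That's 13 in total.

13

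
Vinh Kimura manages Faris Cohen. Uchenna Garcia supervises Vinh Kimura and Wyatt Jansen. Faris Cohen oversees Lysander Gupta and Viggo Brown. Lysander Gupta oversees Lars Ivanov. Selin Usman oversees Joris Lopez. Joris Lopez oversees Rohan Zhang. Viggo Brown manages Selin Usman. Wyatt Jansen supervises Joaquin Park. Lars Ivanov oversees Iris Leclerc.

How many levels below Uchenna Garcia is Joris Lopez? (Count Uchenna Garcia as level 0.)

5

Chain from Joris Lopez up to Uchenna Garcia: Joris Lopez → Selin Usman → Viggo Brown → Faris Cohen → Vinh Kimura → Uchenna Garcia. That is 5 steps up, so Joris Lopez is 5 levels below Uchenna Garcia.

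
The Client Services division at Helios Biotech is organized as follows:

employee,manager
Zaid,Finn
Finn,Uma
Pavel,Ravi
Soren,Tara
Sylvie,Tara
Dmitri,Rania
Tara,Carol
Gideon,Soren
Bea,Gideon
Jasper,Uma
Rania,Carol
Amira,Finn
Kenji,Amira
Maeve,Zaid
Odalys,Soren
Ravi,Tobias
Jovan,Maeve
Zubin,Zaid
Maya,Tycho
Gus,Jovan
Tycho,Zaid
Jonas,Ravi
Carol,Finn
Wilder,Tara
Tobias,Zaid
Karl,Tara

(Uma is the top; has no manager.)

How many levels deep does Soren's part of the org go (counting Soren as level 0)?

The longest chain under Soren runs Soren → Gideon → Bea, which is 2 levels below Soren.

2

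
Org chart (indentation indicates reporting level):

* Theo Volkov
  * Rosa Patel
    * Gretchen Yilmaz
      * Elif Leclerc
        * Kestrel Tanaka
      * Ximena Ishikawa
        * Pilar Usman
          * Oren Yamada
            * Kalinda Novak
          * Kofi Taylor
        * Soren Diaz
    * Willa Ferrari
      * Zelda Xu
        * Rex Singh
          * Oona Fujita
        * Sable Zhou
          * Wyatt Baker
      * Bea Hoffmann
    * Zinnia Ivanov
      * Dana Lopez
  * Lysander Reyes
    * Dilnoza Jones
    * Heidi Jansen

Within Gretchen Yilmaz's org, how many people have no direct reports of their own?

4

The people in Gretchen Yilmaz's organization with no one reporting to them are Soren Diaz, Kofi Taylor, Kalinda Novak, Kestrel Tanaka. That is 4.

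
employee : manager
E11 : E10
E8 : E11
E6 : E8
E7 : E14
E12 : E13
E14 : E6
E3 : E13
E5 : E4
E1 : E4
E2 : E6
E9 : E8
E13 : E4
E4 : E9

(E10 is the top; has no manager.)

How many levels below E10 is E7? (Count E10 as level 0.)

Chain from E7 up to E10: E7 → E14 → E6 → E8 → E11 → E10. That is 5 steps up, so E7 is 5 levels below E10.

5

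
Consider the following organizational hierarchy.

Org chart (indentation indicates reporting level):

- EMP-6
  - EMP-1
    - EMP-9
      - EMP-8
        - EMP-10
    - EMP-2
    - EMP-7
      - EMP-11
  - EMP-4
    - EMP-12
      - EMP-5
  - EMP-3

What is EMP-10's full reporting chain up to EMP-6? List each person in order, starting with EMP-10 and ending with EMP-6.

EMP-10 reports to EMP-8. EMP-8 reports to EMP-9. EMP-9 reports to EMP-1. EMP-1 reports to EMP-6. EMP-6 is at the top.

EMP-10 -> EMP-8 -> EMP-9 -> EMP-1 -> EMP-6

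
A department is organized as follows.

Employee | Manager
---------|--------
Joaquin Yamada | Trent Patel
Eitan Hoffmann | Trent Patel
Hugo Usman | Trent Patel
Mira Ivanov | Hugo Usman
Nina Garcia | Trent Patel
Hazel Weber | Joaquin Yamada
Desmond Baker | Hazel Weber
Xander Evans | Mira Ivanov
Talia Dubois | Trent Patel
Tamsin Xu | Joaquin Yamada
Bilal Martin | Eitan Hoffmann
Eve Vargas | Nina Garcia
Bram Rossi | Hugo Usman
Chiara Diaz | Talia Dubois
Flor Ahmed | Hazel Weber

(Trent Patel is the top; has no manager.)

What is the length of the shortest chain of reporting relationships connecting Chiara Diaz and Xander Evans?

5

Chiara Diaz is 2 levels below Trent Patel, and Xander Evans is 3 levels below Trent Patel (their lowest common manager). The shortest path runs up from Chiara Diaz to Trent Patel and back down to Xander Evans: 2 + 3 = 5 links.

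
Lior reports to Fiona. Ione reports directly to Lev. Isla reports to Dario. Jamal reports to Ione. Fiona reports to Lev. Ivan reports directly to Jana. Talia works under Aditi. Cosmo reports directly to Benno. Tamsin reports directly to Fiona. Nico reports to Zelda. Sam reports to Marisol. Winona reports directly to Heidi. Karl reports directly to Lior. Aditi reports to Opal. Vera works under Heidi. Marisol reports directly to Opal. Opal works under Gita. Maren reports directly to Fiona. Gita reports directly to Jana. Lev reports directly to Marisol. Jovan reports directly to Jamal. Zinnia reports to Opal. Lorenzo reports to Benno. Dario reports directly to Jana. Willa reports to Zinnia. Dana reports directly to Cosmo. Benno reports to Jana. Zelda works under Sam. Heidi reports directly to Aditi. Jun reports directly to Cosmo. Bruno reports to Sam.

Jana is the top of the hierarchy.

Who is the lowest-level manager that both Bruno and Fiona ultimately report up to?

Bruno's chain of managers is Sam, Marisol, Opal, Gita, Jana. Fiona's chain of managers is Lev, Marisol, Opal, Gita, Jana. The first manager that appears in both chains is Marisol.

Marisol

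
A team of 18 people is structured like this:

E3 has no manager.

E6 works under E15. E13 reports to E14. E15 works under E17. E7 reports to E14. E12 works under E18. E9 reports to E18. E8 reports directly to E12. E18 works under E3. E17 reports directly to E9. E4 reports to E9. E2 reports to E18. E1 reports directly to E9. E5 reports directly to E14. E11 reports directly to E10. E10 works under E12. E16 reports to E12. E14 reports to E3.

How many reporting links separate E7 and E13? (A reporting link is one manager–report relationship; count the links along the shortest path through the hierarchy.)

E7 is 1 level below E14, and E13 is 1 level below E14 (their lowest common manager). The shortest path runs up from E7 to E14 and back down to E13: 1 + 1 = 2 links.

2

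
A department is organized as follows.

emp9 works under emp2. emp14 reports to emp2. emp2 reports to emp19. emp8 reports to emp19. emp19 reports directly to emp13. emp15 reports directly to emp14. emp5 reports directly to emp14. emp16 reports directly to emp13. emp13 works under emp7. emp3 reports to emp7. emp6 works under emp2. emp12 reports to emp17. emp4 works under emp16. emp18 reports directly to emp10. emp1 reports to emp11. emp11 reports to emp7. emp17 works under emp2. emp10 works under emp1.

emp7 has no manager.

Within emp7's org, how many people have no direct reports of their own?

The people in emp7's organization with no one reporting to them are emp3, emp18, emp4, emp8, emp15, emp5, emp6, emp12, emp9. That is 9.

9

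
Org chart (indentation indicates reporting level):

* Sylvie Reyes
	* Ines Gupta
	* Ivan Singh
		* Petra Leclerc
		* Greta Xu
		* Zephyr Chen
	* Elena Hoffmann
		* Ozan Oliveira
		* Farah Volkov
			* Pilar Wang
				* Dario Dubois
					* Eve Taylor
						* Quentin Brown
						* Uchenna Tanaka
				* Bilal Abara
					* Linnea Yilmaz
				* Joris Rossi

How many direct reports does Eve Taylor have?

Eve Taylor directly manages Quentin Brown, Uchenna Tanaka. That is 2 direct reports.

2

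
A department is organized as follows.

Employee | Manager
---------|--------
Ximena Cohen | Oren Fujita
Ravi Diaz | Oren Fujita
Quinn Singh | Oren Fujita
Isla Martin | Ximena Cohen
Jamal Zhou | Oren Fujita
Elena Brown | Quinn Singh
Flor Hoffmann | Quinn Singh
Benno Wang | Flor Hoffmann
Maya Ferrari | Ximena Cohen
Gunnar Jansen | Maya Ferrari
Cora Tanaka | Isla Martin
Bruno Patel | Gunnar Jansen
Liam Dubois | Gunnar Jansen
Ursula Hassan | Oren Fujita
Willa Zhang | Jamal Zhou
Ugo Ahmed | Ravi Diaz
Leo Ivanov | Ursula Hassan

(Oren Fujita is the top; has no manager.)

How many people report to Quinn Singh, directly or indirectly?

Quinn Singh directly manages Elena Brown, Flor Hoffmann. Elena Brown has no reports. Under Flor Hoffmann: Benno Wang (1). So Quinn Singh's organization is 2 direct reports plus everyone under them: 1 + 2 = 3.

3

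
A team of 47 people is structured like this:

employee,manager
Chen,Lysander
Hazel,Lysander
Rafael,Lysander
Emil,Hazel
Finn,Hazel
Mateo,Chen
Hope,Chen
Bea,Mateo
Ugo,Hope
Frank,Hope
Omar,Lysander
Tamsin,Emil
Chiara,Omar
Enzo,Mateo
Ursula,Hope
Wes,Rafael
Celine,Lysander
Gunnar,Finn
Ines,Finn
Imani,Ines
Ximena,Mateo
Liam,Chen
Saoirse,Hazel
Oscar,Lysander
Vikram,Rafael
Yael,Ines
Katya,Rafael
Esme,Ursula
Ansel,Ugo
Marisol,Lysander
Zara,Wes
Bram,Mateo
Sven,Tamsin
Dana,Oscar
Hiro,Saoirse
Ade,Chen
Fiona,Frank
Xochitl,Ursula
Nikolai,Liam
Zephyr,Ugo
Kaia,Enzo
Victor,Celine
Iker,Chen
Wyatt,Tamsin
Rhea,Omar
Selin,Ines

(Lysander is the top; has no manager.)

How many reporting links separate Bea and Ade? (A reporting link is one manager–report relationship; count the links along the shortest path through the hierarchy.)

Bea is 2 levels below Chen, and Ade is 1 level below Chen (their lowest common manager). The shortest path runs up from Bea to Chen and back down to Ade: 2 + 1 = 3 links.

3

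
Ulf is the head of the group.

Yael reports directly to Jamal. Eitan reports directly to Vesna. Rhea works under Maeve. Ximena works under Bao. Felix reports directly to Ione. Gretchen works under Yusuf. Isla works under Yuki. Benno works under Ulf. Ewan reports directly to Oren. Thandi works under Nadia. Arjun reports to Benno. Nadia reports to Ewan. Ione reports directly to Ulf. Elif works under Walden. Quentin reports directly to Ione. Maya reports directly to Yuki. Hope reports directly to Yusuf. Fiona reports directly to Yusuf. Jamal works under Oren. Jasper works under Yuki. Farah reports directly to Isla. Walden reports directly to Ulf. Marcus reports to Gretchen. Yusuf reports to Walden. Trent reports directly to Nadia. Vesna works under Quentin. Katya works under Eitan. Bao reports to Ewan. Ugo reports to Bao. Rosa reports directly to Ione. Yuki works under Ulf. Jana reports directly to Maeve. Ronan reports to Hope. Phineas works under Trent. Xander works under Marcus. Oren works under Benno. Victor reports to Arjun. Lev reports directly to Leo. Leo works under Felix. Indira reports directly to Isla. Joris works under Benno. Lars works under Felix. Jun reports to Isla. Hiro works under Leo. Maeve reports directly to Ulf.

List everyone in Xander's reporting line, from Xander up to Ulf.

Xander reports to Marcus. Marcus reports to Gretchen. Gretchen reports to Yusuf. Yusuf reports to Walden. Walden reports to Ulf. Ulf is at the top.

Xander -> Marcus -> Gretchen -> Yusuf -> Walden -> Ulf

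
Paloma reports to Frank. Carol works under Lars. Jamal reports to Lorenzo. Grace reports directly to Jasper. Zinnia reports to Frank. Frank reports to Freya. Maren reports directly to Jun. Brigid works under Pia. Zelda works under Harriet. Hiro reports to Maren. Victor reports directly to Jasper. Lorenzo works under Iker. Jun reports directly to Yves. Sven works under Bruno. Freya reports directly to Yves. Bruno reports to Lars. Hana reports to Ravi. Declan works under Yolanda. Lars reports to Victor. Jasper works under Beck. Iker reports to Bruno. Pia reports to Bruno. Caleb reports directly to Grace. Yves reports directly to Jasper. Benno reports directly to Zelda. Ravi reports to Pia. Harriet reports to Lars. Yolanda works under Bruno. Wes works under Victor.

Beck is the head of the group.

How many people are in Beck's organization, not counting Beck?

29

Beck directly manages Jasper. Under Jasper: Yves, Freya, Frank, Paloma, Zinnia, Jun, Maren, Hiro, Grace, Caleb, Victor, Wes, Lars, Carol, Bruno, Sven, Yolanda, Declan, Iker, Lorenzo, Jamal, Pia, Brigid, Ravi, Hana, Harriet, Zelda, Benno (28). That's 29 in total.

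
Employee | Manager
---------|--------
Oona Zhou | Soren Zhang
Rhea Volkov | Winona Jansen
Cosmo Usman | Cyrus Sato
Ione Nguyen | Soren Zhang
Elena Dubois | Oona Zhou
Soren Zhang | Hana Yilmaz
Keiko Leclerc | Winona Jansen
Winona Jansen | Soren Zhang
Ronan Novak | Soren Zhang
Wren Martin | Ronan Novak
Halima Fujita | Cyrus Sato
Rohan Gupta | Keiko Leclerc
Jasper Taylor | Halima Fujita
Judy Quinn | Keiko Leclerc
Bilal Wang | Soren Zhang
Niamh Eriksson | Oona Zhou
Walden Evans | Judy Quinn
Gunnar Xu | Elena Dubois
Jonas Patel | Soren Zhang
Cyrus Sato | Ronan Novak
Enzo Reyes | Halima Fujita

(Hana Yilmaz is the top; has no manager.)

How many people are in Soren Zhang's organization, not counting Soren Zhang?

20

Soren Zhang directly manages Oona Zhou, Ronan Novak, Ione Nguyen, Winona Jansen, Bilal Wang, Jonas Patel. Under Oona Zhou: Niamh Eriksson, Elena Dubois, Gunnar Xu (3). Under Ronan Novak: Wren Martin, Cyrus Sato, Cosmo Usman, Halima Fujita, Enzo Reyes, Jasper Taylor (6). Ione Nguyen has no reports. Under Winona Jansen: Rhea Volkov, Keiko Leclerc, Rohan Gupta, Judy Quinn, Walden Evans (5). Bilal Wang has no reports. Jonas Patel has no reports. So Soren Zhang's organization is 6 direct reports plus everyone under them: 4 + 7 + 1 + 6 + 1 + 1 = 20.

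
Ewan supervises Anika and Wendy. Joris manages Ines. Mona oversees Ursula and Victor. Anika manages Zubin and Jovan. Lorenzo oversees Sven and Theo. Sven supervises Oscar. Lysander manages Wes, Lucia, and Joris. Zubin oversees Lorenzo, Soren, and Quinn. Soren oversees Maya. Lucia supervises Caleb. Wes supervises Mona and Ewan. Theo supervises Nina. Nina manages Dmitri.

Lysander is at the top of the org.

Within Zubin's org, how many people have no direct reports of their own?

The people in Zubin's organization with no one reporting to them are Quinn, Maya, Dmitri, Oscar. That is 4.

4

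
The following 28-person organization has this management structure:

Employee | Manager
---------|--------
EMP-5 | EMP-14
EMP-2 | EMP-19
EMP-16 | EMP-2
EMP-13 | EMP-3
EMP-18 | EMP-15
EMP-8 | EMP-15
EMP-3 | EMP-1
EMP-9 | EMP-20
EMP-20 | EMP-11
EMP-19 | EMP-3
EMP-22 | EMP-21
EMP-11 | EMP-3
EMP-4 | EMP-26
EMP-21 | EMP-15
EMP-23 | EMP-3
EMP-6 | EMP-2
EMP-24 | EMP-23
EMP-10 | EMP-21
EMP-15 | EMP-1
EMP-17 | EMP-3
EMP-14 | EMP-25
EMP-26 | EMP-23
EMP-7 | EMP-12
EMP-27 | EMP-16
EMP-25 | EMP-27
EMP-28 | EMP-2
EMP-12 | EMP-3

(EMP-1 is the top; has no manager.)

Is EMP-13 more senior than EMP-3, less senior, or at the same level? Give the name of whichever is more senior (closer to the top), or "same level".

EMP-3

EMP-13 is 2 levels below EMP-1; EMP-3 is 1. EMP-3 is higher.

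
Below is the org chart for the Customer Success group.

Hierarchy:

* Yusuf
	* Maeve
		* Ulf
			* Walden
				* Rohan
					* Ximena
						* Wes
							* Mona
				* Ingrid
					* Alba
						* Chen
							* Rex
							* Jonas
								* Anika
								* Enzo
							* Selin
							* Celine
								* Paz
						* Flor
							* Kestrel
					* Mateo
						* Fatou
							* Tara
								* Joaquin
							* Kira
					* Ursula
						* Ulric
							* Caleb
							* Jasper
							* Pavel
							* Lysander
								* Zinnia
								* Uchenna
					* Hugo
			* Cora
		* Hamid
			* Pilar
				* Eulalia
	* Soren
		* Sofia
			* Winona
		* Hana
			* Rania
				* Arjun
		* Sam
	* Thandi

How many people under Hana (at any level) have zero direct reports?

The only person in Hana's organization with no one reporting to them is Arjun. That is 1.

1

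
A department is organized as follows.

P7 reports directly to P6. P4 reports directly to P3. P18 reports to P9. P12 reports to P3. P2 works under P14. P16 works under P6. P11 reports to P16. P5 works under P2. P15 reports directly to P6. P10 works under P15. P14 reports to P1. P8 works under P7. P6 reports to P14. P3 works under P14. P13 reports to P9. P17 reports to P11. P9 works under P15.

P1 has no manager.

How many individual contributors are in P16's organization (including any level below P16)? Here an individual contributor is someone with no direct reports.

The only person in P16's organization with no one reporting to them is P17. That is 1.

1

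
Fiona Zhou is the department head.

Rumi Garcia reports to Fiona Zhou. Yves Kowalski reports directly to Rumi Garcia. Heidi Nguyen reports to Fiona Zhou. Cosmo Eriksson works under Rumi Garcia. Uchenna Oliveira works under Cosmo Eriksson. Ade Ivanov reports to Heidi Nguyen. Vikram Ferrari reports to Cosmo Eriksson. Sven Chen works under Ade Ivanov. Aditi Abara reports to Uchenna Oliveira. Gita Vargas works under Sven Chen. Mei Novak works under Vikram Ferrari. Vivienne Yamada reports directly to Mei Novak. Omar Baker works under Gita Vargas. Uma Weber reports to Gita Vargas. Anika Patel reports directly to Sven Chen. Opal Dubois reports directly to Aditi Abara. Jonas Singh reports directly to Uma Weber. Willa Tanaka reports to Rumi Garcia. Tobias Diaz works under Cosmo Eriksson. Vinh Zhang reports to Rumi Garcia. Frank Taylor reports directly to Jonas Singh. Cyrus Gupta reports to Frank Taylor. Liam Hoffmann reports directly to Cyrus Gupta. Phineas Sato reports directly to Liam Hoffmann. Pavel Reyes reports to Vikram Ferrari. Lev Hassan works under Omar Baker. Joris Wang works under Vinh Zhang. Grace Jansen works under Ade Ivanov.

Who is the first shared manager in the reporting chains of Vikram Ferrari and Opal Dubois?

Cosmo Eriksson

Vikram Ferrari's chain of managers is Cosmo Eriksson, Rumi Garcia, Fiona Zhou. Opal Dubois's chain of managers is Aditi Abara, Uchenna Oliveira, Cosmo Eriksson, Rumi Garcia, Fiona Zhou. The first manager that appears in both chains is Cosmo Eriksson.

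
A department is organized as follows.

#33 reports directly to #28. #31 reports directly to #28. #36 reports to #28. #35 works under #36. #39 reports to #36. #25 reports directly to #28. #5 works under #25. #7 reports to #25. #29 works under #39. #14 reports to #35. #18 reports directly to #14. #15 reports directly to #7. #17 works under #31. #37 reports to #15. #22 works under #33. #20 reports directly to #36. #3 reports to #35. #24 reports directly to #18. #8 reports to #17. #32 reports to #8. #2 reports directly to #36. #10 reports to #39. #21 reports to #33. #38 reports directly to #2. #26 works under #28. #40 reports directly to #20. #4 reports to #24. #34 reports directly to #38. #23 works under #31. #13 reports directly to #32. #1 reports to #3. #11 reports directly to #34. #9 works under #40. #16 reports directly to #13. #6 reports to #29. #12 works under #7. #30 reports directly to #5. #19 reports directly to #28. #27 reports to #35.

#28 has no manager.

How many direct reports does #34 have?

1

#34 directly manages #11. That is 1 direct report.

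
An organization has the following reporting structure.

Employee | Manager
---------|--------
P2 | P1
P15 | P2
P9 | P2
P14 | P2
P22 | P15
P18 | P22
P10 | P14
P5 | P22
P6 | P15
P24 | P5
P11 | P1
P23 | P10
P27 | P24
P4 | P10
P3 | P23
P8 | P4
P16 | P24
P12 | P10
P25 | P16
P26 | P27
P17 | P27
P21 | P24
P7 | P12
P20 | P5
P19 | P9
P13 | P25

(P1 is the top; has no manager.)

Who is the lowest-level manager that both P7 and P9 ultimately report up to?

P7's chain of managers is P12, P10, P14, P2, P1. P9's chain of managers is P2, P1. The first manager that appears in both chains is P2.

P2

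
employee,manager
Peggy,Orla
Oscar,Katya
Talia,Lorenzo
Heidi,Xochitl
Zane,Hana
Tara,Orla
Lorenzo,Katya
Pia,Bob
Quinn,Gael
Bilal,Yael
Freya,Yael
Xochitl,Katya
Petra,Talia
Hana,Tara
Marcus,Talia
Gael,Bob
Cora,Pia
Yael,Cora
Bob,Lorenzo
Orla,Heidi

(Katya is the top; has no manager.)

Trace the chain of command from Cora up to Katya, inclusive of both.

Cora reports to Pia. Pia reports to Bob. Bob reports to Lorenzo. Lorenzo reports to Katya. Katya is at the top.

Cora -> Pia -> Bob -> Lorenzo -> Katya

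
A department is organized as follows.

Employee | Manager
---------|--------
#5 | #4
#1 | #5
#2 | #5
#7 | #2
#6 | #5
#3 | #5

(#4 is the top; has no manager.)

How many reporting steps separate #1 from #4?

2

Chain from #1 up to #4: #1 → #5 → #4. That is 2 steps up, so #1 is 2 levels below #4.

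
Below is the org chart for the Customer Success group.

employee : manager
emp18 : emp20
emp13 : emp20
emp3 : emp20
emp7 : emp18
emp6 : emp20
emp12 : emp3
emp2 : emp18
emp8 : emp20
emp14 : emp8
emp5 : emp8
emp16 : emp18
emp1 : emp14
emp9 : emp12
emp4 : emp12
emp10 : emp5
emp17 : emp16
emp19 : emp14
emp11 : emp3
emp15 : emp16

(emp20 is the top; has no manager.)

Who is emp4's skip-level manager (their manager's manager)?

emp3

emp4 reports to emp12, and emp12 reports to emp3. So emp4's skip-level manager is emp3.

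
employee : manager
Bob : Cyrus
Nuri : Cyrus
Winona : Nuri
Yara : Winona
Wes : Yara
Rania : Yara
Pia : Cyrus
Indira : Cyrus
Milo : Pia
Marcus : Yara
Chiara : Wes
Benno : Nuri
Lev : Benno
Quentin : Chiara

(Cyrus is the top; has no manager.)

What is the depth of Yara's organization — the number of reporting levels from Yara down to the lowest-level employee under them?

3

The longest chain under Yara runs Yara → Wes → Chiara → Quentin, which is 3 levels below Yara.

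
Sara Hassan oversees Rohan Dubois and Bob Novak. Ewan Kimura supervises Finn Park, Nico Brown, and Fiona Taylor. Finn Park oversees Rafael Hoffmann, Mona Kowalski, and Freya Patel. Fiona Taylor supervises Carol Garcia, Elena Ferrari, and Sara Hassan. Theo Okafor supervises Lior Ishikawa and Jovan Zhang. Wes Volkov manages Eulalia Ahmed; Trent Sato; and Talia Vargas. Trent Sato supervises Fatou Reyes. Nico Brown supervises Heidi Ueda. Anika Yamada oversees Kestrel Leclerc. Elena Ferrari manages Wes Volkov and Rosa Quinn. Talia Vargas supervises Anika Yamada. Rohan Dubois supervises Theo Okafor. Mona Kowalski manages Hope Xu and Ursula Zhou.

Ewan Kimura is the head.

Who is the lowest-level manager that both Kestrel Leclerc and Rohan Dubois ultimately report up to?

Kestrel Leclerc's chain of managers is Anika Yamada, Talia Vargas, Wes Volkov, Elena Ferrari, Fiona Taylor, Ewan Kimura. Rohan Dubois's chain of managers is Sara Hassan, Fiona Taylor, Ewan Kimura. The first manager that appears in both chains is Fiona Taylor.

Fiona Taylor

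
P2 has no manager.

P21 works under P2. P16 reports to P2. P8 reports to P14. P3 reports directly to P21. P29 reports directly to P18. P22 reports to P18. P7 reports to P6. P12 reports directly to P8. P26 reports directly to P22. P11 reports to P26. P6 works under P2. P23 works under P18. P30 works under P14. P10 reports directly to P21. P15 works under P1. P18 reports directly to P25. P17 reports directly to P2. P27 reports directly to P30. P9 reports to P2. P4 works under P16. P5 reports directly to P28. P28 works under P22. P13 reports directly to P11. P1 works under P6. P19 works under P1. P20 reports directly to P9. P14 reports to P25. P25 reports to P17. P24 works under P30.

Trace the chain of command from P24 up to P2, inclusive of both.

P24 -> P30 -> P14 -> P25 -> P17 -> P2

P24 reports to P30. P30 reports to P14. P14 reports to P25. P25 reports to P17. P17 reports to P2. P2 is at the top.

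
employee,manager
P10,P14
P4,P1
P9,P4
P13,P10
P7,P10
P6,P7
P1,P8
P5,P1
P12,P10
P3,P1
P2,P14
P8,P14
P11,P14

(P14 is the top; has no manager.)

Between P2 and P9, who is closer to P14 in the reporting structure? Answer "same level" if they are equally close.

P2

P2 is 1 level below P14; P9 is 4. P2 is higher.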